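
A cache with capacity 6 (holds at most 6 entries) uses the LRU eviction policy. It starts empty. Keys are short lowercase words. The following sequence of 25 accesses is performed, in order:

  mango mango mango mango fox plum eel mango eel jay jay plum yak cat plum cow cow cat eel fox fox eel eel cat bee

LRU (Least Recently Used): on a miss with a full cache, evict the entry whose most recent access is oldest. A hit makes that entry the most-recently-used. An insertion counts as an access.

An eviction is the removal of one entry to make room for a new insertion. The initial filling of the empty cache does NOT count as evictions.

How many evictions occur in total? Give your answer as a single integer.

Answer: 4

Derivation:
LRU simulation (capacity=6):
  1. access mango: MISS. Cache (LRU->MRU): [mango]
  2. access mango: HIT. Cache (LRU->MRU): [mango]
  3. access mango: HIT. Cache (LRU->MRU): [mango]
  4. access mango: HIT. Cache (LRU->MRU): [mango]
  5. access fox: MISS. Cache (LRU->MRU): [mango fox]
  6. access plum: MISS. Cache (LRU->MRU): [mango fox plum]
  7. access eel: MISS. Cache (LRU->MRU): [mango fox plum eel]
  8. access mango: HIT. Cache (LRU->MRU): [fox plum eel mango]
  9. access eel: HIT. Cache (LRU->MRU): [fox plum mango eel]
  10. access jay: MISS. Cache (LRU->MRU): [fox plum mango eel jay]
  11. access jay: HIT. Cache (LRU->MRU): [fox plum mango eel jay]
  12. access plum: HIT. Cache (LRU->MRU): [fox mango eel jay plum]
  13. access yak: MISS. Cache (LRU->MRU): [fox mango eel jay plum yak]
  14. access cat: MISS, evict fox. Cache (LRU->MRU): [mango eel jay plum yak cat]
  15. access plum: HIT. Cache (LRU->MRU): [mango eel jay yak cat plum]
  16. access cow: MISS, evict mango. Cache (LRU->MRU): [eel jay yak cat plum cow]
  17. access cow: HIT. Cache (LRU->MRU): [eel jay yak cat plum cow]
  18. access cat: HIT. Cache (LRU->MRU): [eel jay yak plum cow cat]
  19. access eel: HIT. Cache (LRU->MRU): [jay yak plum cow cat eel]
  20. access fox: MISS, evict jay. Cache (LRU->MRU): [yak plum cow cat eel fox]
  21. access fox: HIT. Cache (LRU->MRU): [yak plum cow cat eel fox]
  22. access eel: HIT. Cache (LRU->MRU): [yak plum cow cat fox eel]
  23. access eel: HIT. Cache (LRU->MRU): [yak plum cow cat fox eel]
  24. access cat: HIT. Cache (LRU->MRU): [yak plum cow fox eel cat]
  25. access bee: MISS, evict yak. Cache (LRU->MRU): [plum cow fox eel cat bee]
Total: 15 hits, 10 misses, 4 evictions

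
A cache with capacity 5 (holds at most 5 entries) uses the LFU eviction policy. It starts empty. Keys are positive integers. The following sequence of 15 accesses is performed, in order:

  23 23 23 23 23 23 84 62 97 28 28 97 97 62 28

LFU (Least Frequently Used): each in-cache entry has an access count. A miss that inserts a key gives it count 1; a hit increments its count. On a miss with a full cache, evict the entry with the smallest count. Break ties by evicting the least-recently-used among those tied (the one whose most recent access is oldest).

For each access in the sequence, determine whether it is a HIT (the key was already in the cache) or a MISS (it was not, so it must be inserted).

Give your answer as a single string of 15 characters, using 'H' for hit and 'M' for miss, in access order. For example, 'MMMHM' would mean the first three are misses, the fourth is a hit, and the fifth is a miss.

Answer: MHHHHHMMMMHHHHH

Derivation:
LFU simulation (capacity=5):
  1. access 23: MISS. Cache: [23(c=1)]
  2. access 23: HIT, count now 2. Cache: [23(c=2)]
  3. access 23: HIT, count now 3. Cache: [23(c=3)]
  4. access 23: HIT, count now 4. Cache: [23(c=4)]
  5. access 23: HIT, count now 5. Cache: [23(c=5)]
  6. access 23: HIT, count now 6. Cache: [23(c=6)]
  7. access 84: MISS. Cache: [84(c=1) 23(c=6)]
  8. access 62: MISS. Cache: [84(c=1) 62(c=1) 23(c=6)]
  9. access 97: MISS. Cache: [84(c=1) 62(c=1) 97(c=1) 23(c=6)]
  10. access 28: MISS. Cache: [84(c=1) 62(c=1) 97(c=1) 28(c=1) 23(c=6)]
  11. access 28: HIT, count now 2. Cache: [84(c=1) 62(c=1) 97(c=1) 28(c=2) 23(c=6)]
  12. access 97: HIT, count now 2. Cache: [84(c=1) 62(c=1) 28(c=2) 97(c=2) 23(c=6)]
  13. access 97: HIT, count now 3. Cache: [84(c=1) 62(c=1) 28(c=2) 97(c=3) 23(c=6)]
  14. access 62: HIT, count now 2. Cache: [84(c=1) 28(c=2) 62(c=2) 97(c=3) 23(c=6)]
  15. access 28: HIT, count now 3. Cache: [84(c=1) 62(c=2) 97(c=3) 28(c=3) 23(c=6)]
Total: 10 hits, 5 misses, 0 evictions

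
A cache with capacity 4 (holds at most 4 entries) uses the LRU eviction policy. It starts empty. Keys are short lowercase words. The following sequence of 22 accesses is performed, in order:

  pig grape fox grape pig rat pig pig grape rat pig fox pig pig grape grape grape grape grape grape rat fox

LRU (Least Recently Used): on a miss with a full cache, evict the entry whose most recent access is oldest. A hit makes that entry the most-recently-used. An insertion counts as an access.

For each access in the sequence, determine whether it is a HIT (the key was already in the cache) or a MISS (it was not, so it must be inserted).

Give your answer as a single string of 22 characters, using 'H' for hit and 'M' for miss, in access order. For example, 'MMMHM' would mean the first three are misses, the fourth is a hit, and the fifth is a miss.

Answer: MMMHHMHHHHHHHHHHHHHHHH

Derivation:
LRU simulation (capacity=4):
  1. access pig: MISS. Cache (LRU->MRU): [pig]
  2. access grape: MISS. Cache (LRU->MRU): [pig grape]
  3. access fox: MISS. Cache (LRU->MRU): [pig grape fox]
  4. access grape: HIT. Cache (LRU->MRU): [pig fox grape]
  5. access pig: HIT. Cache (LRU->MRU): [fox grape pig]
  6. access rat: MISS. Cache (LRU->MRU): [fox grape pig rat]
  7. access pig: HIT. Cache (LRU->MRU): [fox grape rat pig]
  8. access pig: HIT. Cache (LRU->MRU): [fox grape rat pig]
  9. access grape: HIT. Cache (LRU->MRU): [fox rat pig grape]
  10. access rat: HIT. Cache (LRU->MRU): [fox pig grape rat]
  11. access pig: HIT. Cache (LRU->MRU): [fox grape rat pig]
  12. access fox: HIT. Cache (LRU->MRU): [grape rat pig fox]
  13. access pig: HIT. Cache (LRU->MRU): [grape rat fox pig]
  14. access pig: HIT. Cache (LRU->MRU): [grape rat fox pig]
  15. access grape: HIT. Cache (LRU->MRU): [rat fox pig grape]
  16. access grape: HIT. Cache (LRU->MRU): [rat fox pig grape]
  17. access grape: HIT. Cache (LRU->MRU): [rat fox pig grape]
  18. access grape: HIT. Cache (LRU->MRU): [rat fox pig grape]
  19. access grape: HIT. Cache (LRU->MRU): [rat fox pig grape]
  20. access grape: HIT. Cache (LRU->MRU): [rat fox pig grape]
  21. access rat: HIT. Cache (LRU->MRU): [fox pig grape rat]
  22. access fox: HIT. Cache (LRU->MRU): [pig grape rat fox]
Total: 18 hits, 4 misses, 0 evictions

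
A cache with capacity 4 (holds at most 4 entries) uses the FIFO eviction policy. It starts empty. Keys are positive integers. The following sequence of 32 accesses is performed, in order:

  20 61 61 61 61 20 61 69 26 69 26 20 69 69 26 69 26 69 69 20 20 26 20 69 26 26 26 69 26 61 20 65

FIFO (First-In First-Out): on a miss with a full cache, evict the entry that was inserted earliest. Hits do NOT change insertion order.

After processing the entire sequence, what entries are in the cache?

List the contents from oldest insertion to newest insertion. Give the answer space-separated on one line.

Answer: 61 69 26 65

Derivation:
FIFO simulation (capacity=4):
  1. access 20: MISS. Cache (old->new): [20]
  2. access 61: MISS. Cache (old->new): [20 61]
  3. access 61: HIT. Cache (old->new): [20 61]
  4. access 61: HIT. Cache (old->new): [20 61]
  5. access 61: HIT. Cache (old->new): [20 61]
  6. access 20: HIT. Cache (old->new): [20 61]
  7. access 61: HIT. Cache (old->new): [20 61]
  8. access 69: MISS. Cache (old->new): [20 61 69]
  9. access 26: MISS. Cache (old->new): [20 61 69 26]
  10. access 69: HIT. Cache (old->new): [20 61 69 26]
  11. access 26: HIT. Cache (old->new): [20 61 69 26]
  12. access 20: HIT. Cache (old->new): [20 61 69 26]
  13. access 69: HIT. Cache (old->new): [20 61 69 26]
  14. access 69: HIT. Cache (old->new): [20 61 69 26]
  15. access 26: HIT. Cache (old->new): [20 61 69 26]
  16. access 69: HIT. Cache (old->new): [20 61 69 26]
  17. access 26: HIT. Cache (old->new): [20 61 69 26]
  18. access 69: HIT. Cache (old->new): [20 61 69 26]
  19. access 69: HIT. Cache (old->new): [20 61 69 26]
  20. access 20: HIT. Cache (old->new): [20 61 69 26]
  21. access 20: HIT. Cache (old->new): [20 61 69 26]
  22. access 26: HIT. Cache (old->new): [20 61 69 26]
  23. access 20: HIT. Cache (old->new): [20 61 69 26]
  24. access 69: HIT. Cache (old->new): [20 61 69 26]
  25. access 26: HIT. Cache (old->new): [20 61 69 26]
  26. access 26: HIT. Cache (old->new): [20 61 69 26]
  27. access 26: HIT. Cache (old->new): [20 61 69 26]
  28. access 69: HIT. Cache (old->new): [20 61 69 26]
  29. access 26: HIT. Cache (old->new): [20 61 69 26]
  30. access 61: HIT. Cache (old->new): [20 61 69 26]
  31. access 20: HIT. Cache (old->new): [20 61 69 26]
  32. access 65: MISS, evict 20. Cache (old->new): [61 69 26 65]
Total: 27 hits, 5 misses, 1 evictions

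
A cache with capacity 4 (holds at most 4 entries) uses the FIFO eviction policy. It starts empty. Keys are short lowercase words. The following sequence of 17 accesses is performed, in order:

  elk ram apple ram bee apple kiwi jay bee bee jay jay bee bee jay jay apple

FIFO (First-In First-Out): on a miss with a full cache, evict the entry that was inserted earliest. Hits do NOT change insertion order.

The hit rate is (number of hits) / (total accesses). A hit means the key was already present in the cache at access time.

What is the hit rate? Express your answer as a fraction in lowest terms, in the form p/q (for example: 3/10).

FIFO simulation (capacity=4):
  1. access elk: MISS. Cache (old->new): [elk]
  2. access ram: MISS. Cache (old->new): [elk ram]
  3. access apple: MISS. Cache (old->new): [elk ram apple]
  4. access ram: HIT. Cache (old->new): [elk ram apple]
  5. access bee: MISS. Cache (old->new): [elk ram apple bee]
  6. access apple: HIT. Cache (old->new): [elk ram apple bee]
  7. access kiwi: MISS, evict elk. Cache (old->new): [ram apple bee kiwi]
  8. access jay: MISS, evict ram. Cache (old->new): [apple bee kiwi jay]
  9. access bee: HIT. Cache (old->new): [apple bee kiwi jay]
  10. access bee: HIT. Cache (old->new): [apple bee kiwi jay]
  11. access jay: HIT. Cache (old->new): [apple bee kiwi jay]
  12. access jay: HIT. Cache (old->new): [apple bee kiwi jay]
  13. access bee: HIT. Cache (old->new): [apple bee kiwi jay]
  14. access bee: HIT. Cache (old->new): [apple bee kiwi jay]
  15. access jay: HIT. Cache (old->new): [apple bee kiwi jay]
  16. access jay: HIT. Cache (old->new): [apple bee kiwi jay]
  17. access apple: HIT. Cache (old->new): [apple bee kiwi jay]
Total: 11 hits, 6 misses, 2 evictions

Hit rate = 11/17

Answer: 11/17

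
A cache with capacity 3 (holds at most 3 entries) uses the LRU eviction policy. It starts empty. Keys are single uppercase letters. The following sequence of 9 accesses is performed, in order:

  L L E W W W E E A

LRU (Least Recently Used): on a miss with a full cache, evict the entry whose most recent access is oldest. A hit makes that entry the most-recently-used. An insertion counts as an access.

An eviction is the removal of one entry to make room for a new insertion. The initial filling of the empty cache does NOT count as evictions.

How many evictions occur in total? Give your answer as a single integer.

Answer: 1

Derivation:
LRU simulation (capacity=3):
  1. access L: MISS. Cache (LRU->MRU): [L]
  2. access L: HIT. Cache (LRU->MRU): [L]
  3. access E: MISS. Cache (LRU->MRU): [L E]
  4. access W: MISS. Cache (LRU->MRU): [L E W]
  5. access W: HIT. Cache (LRU->MRU): [L E W]
  6. access W: HIT. Cache (LRU->MRU): [L E W]
  7. access E: HIT. Cache (LRU->MRU): [L W E]
  8. access E: HIT. Cache (LRU->MRU): [L W E]
  9. access A: MISS, evict L. Cache (LRU->MRU): [W E A]
Total: 5 hits, 4 misses, 1 evictions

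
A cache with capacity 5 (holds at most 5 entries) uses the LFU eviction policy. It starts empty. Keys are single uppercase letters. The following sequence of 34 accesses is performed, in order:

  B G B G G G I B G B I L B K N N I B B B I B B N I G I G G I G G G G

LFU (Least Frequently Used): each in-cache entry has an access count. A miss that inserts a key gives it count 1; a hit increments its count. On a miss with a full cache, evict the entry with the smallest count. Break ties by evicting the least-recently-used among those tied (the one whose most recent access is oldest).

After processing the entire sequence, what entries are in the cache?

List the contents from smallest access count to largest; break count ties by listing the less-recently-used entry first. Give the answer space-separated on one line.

LFU simulation (capacity=5):
  1. access B: MISS. Cache: [B(c=1)]
  2. access G: MISS. Cache: [B(c=1) G(c=1)]
  3. access B: HIT, count now 2. Cache: [G(c=1) B(c=2)]
  4. access G: HIT, count now 2. Cache: [B(c=2) G(c=2)]
  5. access G: HIT, count now 3. Cache: [B(c=2) G(c=3)]
  6. access G: HIT, count now 4. Cache: [B(c=2) G(c=4)]
  7. access I: MISS. Cache: [I(c=1) B(c=2) G(c=4)]
  8. access B: HIT, count now 3. Cache: [I(c=1) B(c=3) G(c=4)]
  9. access G: HIT, count now 5. Cache: [I(c=1) B(c=3) G(c=5)]
  10. access B: HIT, count now 4. Cache: [I(c=1) B(c=4) G(c=5)]
  11. access I: HIT, count now 2. Cache: [I(c=2) B(c=4) G(c=5)]
  12. access L: MISS. Cache: [L(c=1) I(c=2) B(c=4) G(c=5)]
  13. access B: HIT, count now 5. Cache: [L(c=1) I(c=2) G(c=5) B(c=5)]
  14. access K: MISS. Cache: [L(c=1) K(c=1) I(c=2) G(c=5) B(c=5)]
  15. access N: MISS, evict L(c=1). Cache: [K(c=1) N(c=1) I(c=2) G(c=5) B(c=5)]
  16. access N: HIT, count now 2. Cache: [K(c=1) I(c=2) N(c=2) G(c=5) B(c=5)]
  17. access I: HIT, count now 3. Cache: [K(c=1) N(c=2) I(c=3) G(c=5) B(c=5)]
  18. access B: HIT, count now 6. Cache: [K(c=1) N(c=2) I(c=3) G(c=5) B(c=6)]
  19. access B: HIT, count now 7. Cache: [K(c=1) N(c=2) I(c=3) G(c=5) B(c=7)]
  20. access B: HIT, count now 8. Cache: [K(c=1) N(c=2) I(c=3) G(c=5) B(c=8)]
  21. access I: HIT, count now 4. Cache: [K(c=1) N(c=2) I(c=4) G(c=5) B(c=8)]
  22. access B: HIT, count now 9. Cache: [K(c=1) N(c=2) I(c=4) G(c=5) B(c=9)]
  23. access B: HIT, count now 10. Cache: [K(c=1) N(c=2) I(c=4) G(c=5) B(c=10)]
  24. access N: HIT, count now 3. Cache: [K(c=1) N(c=3) I(c=4) G(c=5) B(c=10)]
  25. access I: HIT, count now 5. Cache: [K(c=1) N(c=3) G(c=5) I(c=5) B(c=10)]
  26. access G: HIT, count now 6. Cache: [K(c=1) N(c=3) I(c=5) G(c=6) B(c=10)]
  27. access I: HIT, count now 6. Cache: [K(c=1) N(c=3) G(c=6) I(c=6) B(c=10)]
  28. access G: HIT, count now 7. Cache: [K(c=1) N(c=3) I(c=6) G(c=7) B(c=10)]
  29. access G: HIT, count now 8. Cache: [K(c=1) N(c=3) I(c=6) G(c=8) B(c=10)]
  30. access I: HIT, count now 7. Cache: [K(c=1) N(c=3) I(c=7) G(c=8) B(c=10)]
  31. access G: HIT, count now 9. Cache: [K(c=1) N(c=3) I(c=7) G(c=9) B(c=10)]
  32. access G: HIT, count now 10. Cache: [K(c=1) N(c=3) I(c=7) B(c=10) G(c=10)]
  33. access G: HIT, count now 11. Cache: [K(c=1) N(c=3) I(c=7) B(c=10) G(c=11)]
  34. access G: HIT, count now 12. Cache: [K(c=1) N(c=3) I(c=7) B(c=10) G(c=12)]
Total: 28 hits, 6 misses, 1 evictions

Answer: K N I B G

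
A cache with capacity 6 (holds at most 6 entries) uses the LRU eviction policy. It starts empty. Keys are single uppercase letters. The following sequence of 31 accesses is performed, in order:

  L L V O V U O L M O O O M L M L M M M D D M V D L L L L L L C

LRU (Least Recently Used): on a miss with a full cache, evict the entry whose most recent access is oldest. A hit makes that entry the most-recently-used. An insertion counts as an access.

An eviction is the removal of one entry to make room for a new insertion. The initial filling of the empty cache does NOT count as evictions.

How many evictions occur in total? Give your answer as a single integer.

Answer: 1

Derivation:
LRU simulation (capacity=6):
  1. access L: MISS. Cache (LRU->MRU): [L]
  2. access L: HIT. Cache (LRU->MRU): [L]
  3. access V: MISS. Cache (LRU->MRU): [L V]
  4. access O: MISS. Cache (LRU->MRU): [L V O]
  5. access V: HIT. Cache (LRU->MRU): [L O V]
  6. access U: MISS. Cache (LRU->MRU): [L O V U]
  7. access O: HIT. Cache (LRU->MRU): [L V U O]
  8. access L: HIT. Cache (LRU->MRU): [V U O L]
  9. access M: MISS. Cache (LRU->MRU): [V U O L M]
  10. access O: HIT. Cache (LRU->MRU): [V U L M O]
  11. access O: HIT. Cache (LRU->MRU): [V U L M O]
  12. access O: HIT. Cache (LRU->MRU): [V U L M O]
  13. access M: HIT. Cache (LRU->MRU): [V U L O M]
  14. access L: HIT. Cache (LRU->MRU): [V U O M L]
  15. access M: HIT. Cache (LRU->MRU): [V U O L M]
  16. access L: HIT. Cache (LRU->MRU): [V U O M L]
  17. access M: HIT. Cache (LRU->MRU): [V U O L M]
  18. access M: HIT. Cache (LRU->MRU): [V U O L M]
  19. access M: HIT. Cache (LRU->MRU): [V U O L M]
  20. access D: MISS. Cache (LRU->MRU): [V U O L M D]
  21. access D: HIT. Cache (LRU->MRU): [V U O L M D]
  22. access M: HIT. Cache (LRU->MRU): [V U O L D M]
  23. access V: HIT. Cache (LRU->MRU): [U O L D M V]
  24. access D: HIT. Cache (LRU->MRU): [U O L M V D]
  25. access L: HIT. Cache (LRU->MRU): [U O M V D L]
  26. access L: HIT. Cache (LRU->MRU): [U O M V D L]
  27. access L: HIT. Cache (LRU->MRU): [U O M V D L]
  28. access L: HIT. Cache (LRU->MRU): [U O M V D L]
  29. access L: HIT. Cache (LRU->MRU): [U O M V D L]
  30. access L: HIT. Cache (LRU->MRU): [U O M V D L]
  31. access C: MISS, evict U. Cache (LRU->MRU): [O M V D L C]
Total: 24 hits, 7 misses, 1 evictions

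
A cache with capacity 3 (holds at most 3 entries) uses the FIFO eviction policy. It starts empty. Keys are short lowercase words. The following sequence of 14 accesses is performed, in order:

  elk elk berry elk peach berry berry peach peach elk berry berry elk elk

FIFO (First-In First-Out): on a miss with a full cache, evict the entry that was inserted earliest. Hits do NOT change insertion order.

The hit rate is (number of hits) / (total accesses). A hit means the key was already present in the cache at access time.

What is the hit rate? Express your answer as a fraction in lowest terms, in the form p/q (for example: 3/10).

Answer: 11/14

Derivation:
FIFO simulation (capacity=3):
  1. access elk: MISS. Cache (old->new): [elk]
  2. access elk: HIT. Cache (old->new): [elk]
  3. access berry: MISS. Cache (old->new): [elk berry]
  4. access elk: HIT. Cache (old->new): [elk berry]
  5. access peach: MISS. Cache (old->new): [elk berry peach]
  6. access berry: HIT. Cache (old->new): [elk berry peach]
  7. access berry: HIT. Cache (old->new): [elk berry peach]
  8. access peach: HIT. Cache (old->new): [elk berry peach]
  9. access peach: HIT. Cache (old->new): [elk berry peach]
  10. access elk: HIT. Cache (old->new): [elk berry peach]
  11. access berry: HIT. Cache (old->new): [elk berry peach]
  12. access berry: HIT. Cache (old->new): [elk berry peach]
  13. access elk: HIT. Cache (old->new): [elk berry peach]
  14. access elk: HIT. Cache (old->new): [elk berry peach]
Total: 11 hits, 3 misses, 0 evictions

Hit rate = 11/14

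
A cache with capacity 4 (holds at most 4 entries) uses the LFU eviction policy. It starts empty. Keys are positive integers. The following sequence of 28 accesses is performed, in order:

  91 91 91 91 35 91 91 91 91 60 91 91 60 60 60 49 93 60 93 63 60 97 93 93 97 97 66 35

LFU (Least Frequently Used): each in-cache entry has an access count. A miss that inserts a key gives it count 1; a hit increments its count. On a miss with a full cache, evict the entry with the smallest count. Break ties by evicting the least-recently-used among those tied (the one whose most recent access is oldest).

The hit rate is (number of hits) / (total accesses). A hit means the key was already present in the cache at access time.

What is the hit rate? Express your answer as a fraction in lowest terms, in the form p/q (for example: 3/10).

LFU simulation (capacity=4):
  1. access 91: MISS. Cache: [91(c=1)]
  2. access 91: HIT, count now 2. Cache: [91(c=2)]
  3. access 91: HIT, count now 3. Cache: [91(c=3)]
  4. access 91: HIT, count now 4. Cache: [91(c=4)]
  5. access 35: MISS. Cache: [35(c=1) 91(c=4)]
  6. access 91: HIT, count now 5. Cache: [35(c=1) 91(c=5)]
  7. access 91: HIT, count now 6. Cache: [35(c=1) 91(c=6)]
  8. access 91: HIT, count now 7. Cache: [35(c=1) 91(c=7)]
  9. access 91: HIT, count now 8. Cache: [35(c=1) 91(c=8)]
  10. access 60: MISS. Cache: [35(c=1) 60(c=1) 91(c=8)]
  11. access 91: HIT, count now 9. Cache: [35(c=1) 60(c=1) 91(c=9)]
  12. access 91: HIT, count now 10. Cache: [35(c=1) 60(c=1) 91(c=10)]
  13. access 60: HIT, count now 2. Cache: [35(c=1) 60(c=2) 91(c=10)]
  14. access 60: HIT, count now 3. Cache: [35(c=1) 60(c=3) 91(c=10)]
  15. access 60: HIT, count now 4. Cache: [35(c=1) 60(c=4) 91(c=10)]
  16. access 49: MISS. Cache: [35(c=1) 49(c=1) 60(c=4) 91(c=10)]
  17. access 93: MISS, evict 35(c=1). Cache: [49(c=1) 93(c=1) 60(c=4) 91(c=10)]
  18. access 60: HIT, count now 5. Cache: [49(c=1) 93(c=1) 60(c=5) 91(c=10)]
  19. access 93: HIT, count now 2. Cache: [49(c=1) 93(c=2) 60(c=5) 91(c=10)]
  20. access 63: MISS, evict 49(c=1). Cache: [63(c=1) 93(c=2) 60(c=5) 91(c=10)]
  21. access 60: HIT, count now 6. Cache: [63(c=1) 93(c=2) 60(c=6) 91(c=10)]
  22. access 97: MISS, evict 63(c=1). Cache: [97(c=1) 93(c=2) 60(c=6) 91(c=10)]
  23. access 93: HIT, count now 3. Cache: [97(c=1) 93(c=3) 60(c=6) 91(c=10)]
  24. access 93: HIT, count now 4. Cache: [97(c=1) 93(c=4) 60(c=6) 91(c=10)]
  25. access 97: HIT, count now 2. Cache: [97(c=2) 93(c=4) 60(c=6) 91(c=10)]
  26. access 97: HIT, count now 3. Cache: [97(c=3) 93(c=4) 60(c=6) 91(c=10)]
  27. access 66: MISS, evict 97(c=3). Cache: [66(c=1) 93(c=4) 60(c=6) 91(c=10)]
  28. access 35: MISS, evict 66(c=1). Cache: [35(c=1) 93(c=4) 60(c=6) 91(c=10)]
Total: 19 hits, 9 misses, 5 evictions

Hit rate = 19/28

Answer: 19/28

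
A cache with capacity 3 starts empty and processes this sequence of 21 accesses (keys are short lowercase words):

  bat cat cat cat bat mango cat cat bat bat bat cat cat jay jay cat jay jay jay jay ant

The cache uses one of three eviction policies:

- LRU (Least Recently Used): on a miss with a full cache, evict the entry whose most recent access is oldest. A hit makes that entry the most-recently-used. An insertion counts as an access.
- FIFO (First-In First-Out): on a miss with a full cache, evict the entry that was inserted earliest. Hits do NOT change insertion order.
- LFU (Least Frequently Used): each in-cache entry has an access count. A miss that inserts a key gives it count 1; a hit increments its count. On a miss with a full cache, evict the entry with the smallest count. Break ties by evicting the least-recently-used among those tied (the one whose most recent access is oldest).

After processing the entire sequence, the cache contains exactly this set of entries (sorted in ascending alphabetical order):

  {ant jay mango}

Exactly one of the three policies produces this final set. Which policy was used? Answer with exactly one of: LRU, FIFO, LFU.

Simulating under each policy and comparing final sets:
  LRU: final set = {ant cat jay} -> differs
  FIFO: final set = {ant jay mango} -> MATCHES target
  LFU: final set = {ant cat jay} -> differs
Only FIFO produces the target set.

Answer: FIFO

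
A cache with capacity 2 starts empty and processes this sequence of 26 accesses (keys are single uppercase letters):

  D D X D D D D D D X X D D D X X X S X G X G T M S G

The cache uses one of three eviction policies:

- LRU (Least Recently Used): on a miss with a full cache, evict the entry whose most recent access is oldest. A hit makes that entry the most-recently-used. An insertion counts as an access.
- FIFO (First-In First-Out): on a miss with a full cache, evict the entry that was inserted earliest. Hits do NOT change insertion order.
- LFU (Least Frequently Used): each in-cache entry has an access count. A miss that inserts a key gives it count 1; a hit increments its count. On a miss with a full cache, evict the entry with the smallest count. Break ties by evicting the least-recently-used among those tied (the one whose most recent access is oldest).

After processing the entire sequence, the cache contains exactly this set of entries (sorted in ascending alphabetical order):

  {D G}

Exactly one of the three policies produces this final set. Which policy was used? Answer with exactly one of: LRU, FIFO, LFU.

Answer: LFU

Derivation:
Simulating under each policy and comparing final sets:
  LRU: final set = {G S} -> differs
  FIFO: final set = {G S} -> differs
  LFU: final set = {D G} -> MATCHES target
Only LFU produces the target set.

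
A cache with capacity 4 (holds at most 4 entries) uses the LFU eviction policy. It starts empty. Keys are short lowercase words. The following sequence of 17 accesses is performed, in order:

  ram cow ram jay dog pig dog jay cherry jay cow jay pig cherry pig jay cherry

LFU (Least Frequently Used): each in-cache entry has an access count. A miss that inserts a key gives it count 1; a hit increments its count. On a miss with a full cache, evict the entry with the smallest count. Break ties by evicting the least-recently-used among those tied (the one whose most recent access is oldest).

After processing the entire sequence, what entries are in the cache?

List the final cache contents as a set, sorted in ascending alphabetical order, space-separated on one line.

Answer: cherry dog jay ram

Derivation:
LFU simulation (capacity=4):
  1. access ram: MISS. Cache: [ram(c=1)]
  2. access cow: MISS. Cache: [ram(c=1) cow(c=1)]
  3. access ram: HIT, count now 2. Cache: [cow(c=1) ram(c=2)]
  4. access jay: MISS. Cache: [cow(c=1) jay(c=1) ram(c=2)]
  5. access dog: MISS. Cache: [cow(c=1) jay(c=1) dog(c=1) ram(c=2)]
  6. access pig: MISS, evict cow(c=1). Cache: [jay(c=1) dog(c=1) pig(c=1) ram(c=2)]
  7. access dog: HIT, count now 2. Cache: [jay(c=1) pig(c=1) ram(c=2) dog(c=2)]
  8. access jay: HIT, count now 2. Cache: [pig(c=1) ram(c=2) dog(c=2) jay(c=2)]
  9. access cherry: MISS, evict pig(c=1). Cache: [cherry(c=1) ram(c=2) dog(c=2) jay(c=2)]
  10. access jay: HIT, count now 3. Cache: [cherry(c=1) ram(c=2) dog(c=2) jay(c=3)]
  11. access cow: MISS, evict cherry(c=1). Cache: [cow(c=1) ram(c=2) dog(c=2) jay(c=3)]
  12. access jay: HIT, count now 4. Cache: [cow(c=1) ram(c=2) dog(c=2) jay(c=4)]
  13. access pig: MISS, evict cow(c=1). Cache: [pig(c=1) ram(c=2) dog(c=2) jay(c=4)]
  14. access cherry: MISS, evict pig(c=1). Cache: [cherry(c=1) ram(c=2) dog(c=2) jay(c=4)]
  15. access pig: MISS, evict cherry(c=1). Cache: [pig(c=1) ram(c=2) dog(c=2) jay(c=4)]
  16. access jay: HIT, count now 5. Cache: [pig(c=1) ram(c=2) dog(c=2) jay(c=5)]
  17. access cherry: MISS, evict pig(c=1). Cache: [cherry(c=1) ram(c=2) dog(c=2) jay(c=5)]
Total: 6 hits, 11 misses, 7 evictions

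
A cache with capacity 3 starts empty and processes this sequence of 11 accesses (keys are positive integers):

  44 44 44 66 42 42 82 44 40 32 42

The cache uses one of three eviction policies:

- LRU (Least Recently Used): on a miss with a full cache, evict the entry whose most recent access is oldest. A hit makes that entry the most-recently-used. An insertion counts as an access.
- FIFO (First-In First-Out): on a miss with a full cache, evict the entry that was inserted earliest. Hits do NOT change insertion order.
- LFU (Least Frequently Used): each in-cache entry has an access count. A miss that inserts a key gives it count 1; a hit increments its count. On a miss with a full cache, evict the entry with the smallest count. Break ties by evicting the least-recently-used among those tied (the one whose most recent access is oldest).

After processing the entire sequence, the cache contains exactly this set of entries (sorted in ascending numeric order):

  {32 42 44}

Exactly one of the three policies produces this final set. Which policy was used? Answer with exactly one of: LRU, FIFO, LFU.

Answer: LFU

Derivation:
Simulating under each policy and comparing final sets:
  LRU: final set = {32 40 42} -> differs
  FIFO: final set = {32 40 42} -> differs
  LFU: final set = {32 42 44} -> MATCHES target
Only LFU produces the target set.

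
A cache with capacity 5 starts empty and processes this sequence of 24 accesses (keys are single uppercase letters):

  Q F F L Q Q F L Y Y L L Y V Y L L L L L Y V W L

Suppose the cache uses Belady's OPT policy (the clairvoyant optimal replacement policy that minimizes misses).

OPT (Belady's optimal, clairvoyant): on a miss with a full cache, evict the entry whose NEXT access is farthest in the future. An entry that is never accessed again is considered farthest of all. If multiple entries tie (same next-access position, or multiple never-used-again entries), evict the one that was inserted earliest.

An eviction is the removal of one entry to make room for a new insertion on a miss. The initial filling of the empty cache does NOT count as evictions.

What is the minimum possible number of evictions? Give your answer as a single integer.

OPT (Belady) simulation (capacity=5):
  1. access Q: MISS. Cache: [Q]
  2. access F: MISS. Cache: [Q F]
  3. access F: HIT. Next use of F: step 7. Cache: [Q F]
  4. access L: MISS. Cache: [Q F L]
  5. access Q: HIT. Next use of Q: step 6. Cache: [Q F L]
  6. access Q: HIT. Next use of Q: never. Cache: [Q F L]
  7. access F: HIT. Next use of F: never. Cache: [Q F L]
  8. access L: HIT. Next use of L: step 11. Cache: [Q F L]
  9. access Y: MISS. Cache: [Q F L Y]
  10. access Y: HIT. Next use of Y: step 13. Cache: [Q F L Y]
  11. access L: HIT. Next use of L: step 12. Cache: [Q F L Y]
  12. access L: HIT. Next use of L: step 16. Cache: [Q F L Y]
  13. access Y: HIT. Next use of Y: step 15. Cache: [Q F L Y]
  14. access V: MISS. Cache: [Q F L Y V]
  15. access Y: HIT. Next use of Y: step 21. Cache: [Q F L Y V]
  16. access L: HIT. Next use of L: step 17. Cache: [Q F L Y V]
  17. access L: HIT. Next use of L: step 18. Cache: [Q F L Y V]
  18. access L: HIT. Next use of L: step 19. Cache: [Q F L Y V]
  19. access L: HIT. Next use of L: step 20. Cache: [Q F L Y V]
  20. access L: HIT. Next use of L: step 24. Cache: [Q F L Y V]
  21. access Y: HIT. Next use of Y: never. Cache: [Q F L Y V]
  22. access V: HIT. Next use of V: never. Cache: [Q F L Y V]
  23. access W: MISS, evict Q (next use: never). Cache: [F L Y V W]
  24. access L: HIT. Next use of L: never. Cache: [F L Y V W]
Total: 18 hits, 6 misses, 1 evictions

Answer: 1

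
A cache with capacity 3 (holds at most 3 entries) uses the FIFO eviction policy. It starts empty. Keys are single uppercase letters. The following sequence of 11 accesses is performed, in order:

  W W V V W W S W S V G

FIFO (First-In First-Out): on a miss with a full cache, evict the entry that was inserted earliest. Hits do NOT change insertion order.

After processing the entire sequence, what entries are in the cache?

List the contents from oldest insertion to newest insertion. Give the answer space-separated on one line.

Answer: V S G

Derivation:
FIFO simulation (capacity=3):
  1. access W: MISS. Cache (old->new): [W]
  2. access W: HIT. Cache (old->new): [W]
  3. access V: MISS. Cache (old->new): [W V]
  4. access V: HIT. Cache (old->new): [W V]
  5. access W: HIT. Cache (old->new): [W V]
  6. access W: HIT. Cache (old->new): [W V]
  7. access S: MISS. Cache (old->new): [W V S]
  8. access W: HIT. Cache (old->new): [W V S]
  9. access S: HIT. Cache (old->new): [W V S]
  10. access V: HIT. Cache (old->new): [W V S]
  11. access G: MISS, evict W. Cache (old->new): [V S G]
Total: 7 hits, 4 misses, 1 evictions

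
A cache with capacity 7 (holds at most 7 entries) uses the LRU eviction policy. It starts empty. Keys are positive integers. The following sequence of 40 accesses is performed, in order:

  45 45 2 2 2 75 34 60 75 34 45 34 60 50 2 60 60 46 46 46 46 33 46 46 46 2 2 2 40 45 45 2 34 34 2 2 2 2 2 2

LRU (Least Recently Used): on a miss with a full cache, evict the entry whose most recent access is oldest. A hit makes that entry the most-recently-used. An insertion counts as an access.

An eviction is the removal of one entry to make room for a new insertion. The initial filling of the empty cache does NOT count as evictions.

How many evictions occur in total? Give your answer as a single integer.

LRU simulation (capacity=7):
  1. access 45: MISS. Cache (LRU->MRU): [45]
  2. access 45: HIT. Cache (LRU->MRU): [45]
  3. access 2: MISS. Cache (LRU->MRU): [45 2]
  4. access 2: HIT. Cache (LRU->MRU): [45 2]
  5. access 2: HIT. Cache (LRU->MRU): [45 2]
  6. access 75: MISS. Cache (LRU->MRU): [45 2 75]
  7. access 34: MISS. Cache (LRU->MRU): [45 2 75 34]
  8. access 60: MISS. Cache (LRU->MRU): [45 2 75 34 60]
  9. access 75: HIT. Cache (LRU->MRU): [45 2 34 60 75]
  10. access 34: HIT. Cache (LRU->MRU): [45 2 60 75 34]
  11. access 45: HIT. Cache (LRU->MRU): [2 60 75 34 45]
  12. access 34: HIT. Cache (LRU->MRU): [2 60 75 45 34]
  13. access 60: HIT. Cache (LRU->MRU): [2 75 45 34 60]
  14. access 50: MISS. Cache (LRU->MRU): [2 75 45 34 60 50]
  15. access 2: HIT. Cache (LRU->MRU): [75 45 34 60 50 2]
  16. access 60: HIT. Cache (LRU->MRU): [75 45 34 50 2 60]
  17. access 60: HIT. Cache (LRU->MRU): [75 45 34 50 2 60]
  18. access 46: MISS. Cache (LRU->MRU): [75 45 34 50 2 60 46]
  19. access 46: HIT. Cache (LRU->MRU): [75 45 34 50 2 60 46]
  20. access 46: HIT. Cache (LRU->MRU): [75 45 34 50 2 60 46]
  21. access 46: HIT. Cache (LRU->MRU): [75 45 34 50 2 60 46]
  22. access 33: MISS, evict 75. Cache (LRU->MRU): [45 34 50 2 60 46 33]
  23. access 46: HIT. Cache (LRU->MRU): [45 34 50 2 60 33 46]
  24. access 46: HIT. Cache (LRU->MRU): [45 34 50 2 60 33 46]
  25. access 46: HIT. Cache (LRU->MRU): [45 34 50 2 60 33 46]
  26. access 2: HIT. Cache (LRU->MRU): [45 34 50 60 33 46 2]
  27. access 2: HIT. Cache (LRU->MRU): [45 34 50 60 33 46 2]
  28. access 2: HIT. Cache (LRU->MRU): [45 34 50 60 33 46 2]
  29. access 40: MISS, evict 45. Cache (LRU->MRU): [34 50 60 33 46 2 40]
  30. access 45: MISS, evict 34. Cache (LRU->MRU): [50 60 33 46 2 40 45]
  31. access 45: HIT. Cache (LRU->MRU): [50 60 33 46 2 40 45]
  32. access 2: HIT. Cache (LRU->MRU): [50 60 33 46 40 45 2]
  33. access 34: MISS, evict 50. Cache (LRU->MRU): [60 33 46 40 45 2 34]
  34. access 34: HIT. Cache (LRU->MRU): [60 33 46 40 45 2 34]
  35. access 2: HIT. Cache (LRU->MRU): [60 33 46 40 45 34 2]
  36. access 2: HIT. Cache (LRU->MRU): [60 33 46 40 45 34 2]
  37. access 2: HIT. Cache (LRU->MRU): [60 33 46 40 45 34 2]
  38. access 2: HIT. Cache (LRU->MRU): [60 33 46 40 45 34 2]
  39. access 2: HIT. Cache (LRU->MRU): [60 33 46 40 45 34 2]
  40. access 2: HIT. Cache (LRU->MRU): [60 33 46 40 45 34 2]
Total: 29 hits, 11 misses, 4 evictions

Answer: 4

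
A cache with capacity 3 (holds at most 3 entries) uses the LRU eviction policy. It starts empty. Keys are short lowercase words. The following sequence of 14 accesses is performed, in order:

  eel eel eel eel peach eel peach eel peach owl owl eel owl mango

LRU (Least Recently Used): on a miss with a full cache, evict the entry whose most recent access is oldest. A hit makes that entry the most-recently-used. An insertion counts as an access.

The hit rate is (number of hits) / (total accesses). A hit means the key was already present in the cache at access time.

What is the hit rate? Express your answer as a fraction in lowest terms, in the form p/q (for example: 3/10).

Answer: 5/7

Derivation:
LRU simulation (capacity=3):
  1. access eel: MISS. Cache (LRU->MRU): [eel]
  2. access eel: HIT. Cache (LRU->MRU): [eel]
  3. access eel: HIT. Cache (LRU->MRU): [eel]
  4. access eel: HIT. Cache (LRU->MRU): [eel]
  5. access peach: MISS. Cache (LRU->MRU): [eel peach]
  6. access eel: HIT. Cache (LRU->MRU): [peach eel]
  7. access peach: HIT. Cache (LRU->MRU): [eel peach]
  8. access eel: HIT. Cache (LRU->MRU): [peach eel]
  9. access peach: HIT. Cache (LRU->MRU): [eel peach]
  10. access owl: MISS. Cache (LRU->MRU): [eel peach owl]
  11. access owl: HIT. Cache (LRU->MRU): [eel peach owl]
  12. access eel: HIT. Cache (LRU->MRU): [peach owl eel]
  13. access owl: HIT. Cache (LRU->MRU): [peach eel owl]
  14. access mango: MISS, evict peach. Cache (LRU->MRU): [eel owl mango]
Total: 10 hits, 4 misses, 1 evictions

Hit rate = 10/14 = 5/7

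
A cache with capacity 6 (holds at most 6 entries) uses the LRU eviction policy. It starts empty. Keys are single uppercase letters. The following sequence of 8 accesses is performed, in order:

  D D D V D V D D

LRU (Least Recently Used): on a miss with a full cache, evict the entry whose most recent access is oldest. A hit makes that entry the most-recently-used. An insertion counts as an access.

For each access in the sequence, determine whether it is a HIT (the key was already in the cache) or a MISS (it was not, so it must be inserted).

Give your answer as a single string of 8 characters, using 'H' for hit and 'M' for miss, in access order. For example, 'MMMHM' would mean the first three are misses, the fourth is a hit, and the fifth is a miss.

LRU simulation (capacity=6):
  1. access D: MISS. Cache (LRU->MRU): [D]
  2. access D: HIT. Cache (LRU->MRU): [D]
  3. access D: HIT. Cache (LRU->MRU): [D]
  4. access V: MISS. Cache (LRU->MRU): [D V]
  5. access D: HIT. Cache (LRU->MRU): [V D]
  6. access V: HIT. Cache (LRU->MRU): [D V]
  7. access D: HIT. Cache (LRU->MRU): [V D]
  8. access D: HIT. Cache (LRU->MRU): [V D]
Total: 6 hits, 2 misses, 0 evictions

Answer: MHHMHHHH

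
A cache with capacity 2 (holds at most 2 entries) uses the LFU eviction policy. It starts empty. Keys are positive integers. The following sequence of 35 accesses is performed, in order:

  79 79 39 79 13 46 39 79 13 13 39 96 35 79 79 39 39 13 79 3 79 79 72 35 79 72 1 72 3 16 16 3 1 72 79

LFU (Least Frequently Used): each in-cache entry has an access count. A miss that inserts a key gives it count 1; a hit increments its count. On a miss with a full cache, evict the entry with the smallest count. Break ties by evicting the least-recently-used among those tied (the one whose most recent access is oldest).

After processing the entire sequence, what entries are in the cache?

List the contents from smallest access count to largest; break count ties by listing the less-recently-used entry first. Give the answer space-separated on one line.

LFU simulation (capacity=2):
  1. access 79: MISS. Cache: [79(c=1)]
  2. access 79: HIT, count now 2. Cache: [79(c=2)]
  3. access 39: MISS. Cache: [39(c=1) 79(c=2)]
  4. access 79: HIT, count now 3. Cache: [39(c=1) 79(c=3)]
  5. access 13: MISS, evict 39(c=1). Cache: [13(c=1) 79(c=3)]
  6. access 46: MISS, evict 13(c=1). Cache: [46(c=1) 79(c=3)]
  7. access 39: MISS, evict 46(c=1). Cache: [39(c=1) 79(c=3)]
  8. access 79: HIT, count now 4. Cache: [39(c=1) 79(c=4)]
  9. access 13: MISS, evict 39(c=1). Cache: [13(c=1) 79(c=4)]
  10. access 13: HIT, count now 2. Cache: [13(c=2) 79(c=4)]
  11. access 39: MISS, evict 13(c=2). Cache: [39(c=1) 79(c=4)]
  12. access 96: MISS, evict 39(c=1). Cache: [96(c=1) 79(c=4)]
  13. access 35: MISS, evict 96(c=1). Cache: [35(c=1) 79(c=4)]
  14. access 79: HIT, count now 5. Cache: [35(c=1) 79(c=5)]
  15. access 79: HIT, count now 6. Cache: [35(c=1) 79(c=6)]
  16. access 39: MISS, evict 35(c=1). Cache: [39(c=1) 79(c=6)]
  17. access 39: HIT, count now 2. Cache: [39(c=2) 79(c=6)]
  18. access 13: MISS, evict 39(c=2). Cache: [13(c=1) 79(c=6)]
  19. access 79: HIT, count now 7. Cache: [13(c=1) 79(c=7)]
  20. access 3: MISS, evict 13(c=1). Cache: [3(c=1) 79(c=7)]
  21. access 79: HIT, count now 8. Cache: [3(c=1) 79(c=8)]
  22. access 79: HIT, count now 9. Cache: [3(c=1) 79(c=9)]
  23. access 72: MISS, evict 3(c=1). Cache: [72(c=1) 79(c=9)]
  24. access 35: MISS, evict 72(c=1). Cache: [35(c=1) 79(c=9)]
  25. access 79: HIT, count now 10. Cache: [35(c=1) 79(c=10)]
  26. access 72: MISS, evict 35(c=1). Cache: [72(c=1) 79(c=10)]
  27. access 1: MISS, evict 72(c=1). Cache: [1(c=1) 79(c=10)]
  28. access 72: MISS, evict 1(c=1). Cache: [72(c=1) 79(c=10)]
  29. access 3: MISS, evict 72(c=1). Cache: [3(c=1) 79(c=10)]
  30. access 16: MISS, evict 3(c=1). Cache: [16(c=1) 79(c=10)]
  31. access 16: HIT, count now 2. Cache: [16(c=2) 79(c=10)]
  32. access 3: MISS, evict 16(c=2). Cache: [3(c=1) 79(c=10)]
  33. access 1: MISS, evict 3(c=1). Cache: [1(c=1) 79(c=10)]
  34. access 72: MISS, evict 1(c=1). Cache: [72(c=1) 79(c=10)]
  35. access 79: HIT, count now 11. Cache: [72(c=1) 79(c=11)]
Total: 13 hits, 22 misses, 20 evictions

Answer: 72 79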